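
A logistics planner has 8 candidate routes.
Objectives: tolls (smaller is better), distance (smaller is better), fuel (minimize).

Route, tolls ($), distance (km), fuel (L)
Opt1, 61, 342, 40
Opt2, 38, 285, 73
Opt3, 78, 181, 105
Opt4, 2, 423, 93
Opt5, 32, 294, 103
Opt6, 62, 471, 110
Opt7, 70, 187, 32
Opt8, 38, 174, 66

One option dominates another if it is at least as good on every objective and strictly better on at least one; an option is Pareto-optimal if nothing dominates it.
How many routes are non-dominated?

Opt1: not dominated.
Opt2: dominated by Opt8 (tolls 38≤38, distance 174≤285, fuel 66≤73).
Opt3: dominated by Opt8 (tolls 38≤78, distance 174≤181, fuel 66≤105).
Opt4: not dominated (best tolls).
Opt5: not dominated.
Opt6: dominated by Opt1 (tolls 61≤62, distance 342≤471, fuel 40≤110).
Opt7: not dominated (best fuel).
Opt8: not dominated (best distance).
Pareto-optimal: Opt1, Opt4, Opt5, Opt7, Opt8 → 5.

5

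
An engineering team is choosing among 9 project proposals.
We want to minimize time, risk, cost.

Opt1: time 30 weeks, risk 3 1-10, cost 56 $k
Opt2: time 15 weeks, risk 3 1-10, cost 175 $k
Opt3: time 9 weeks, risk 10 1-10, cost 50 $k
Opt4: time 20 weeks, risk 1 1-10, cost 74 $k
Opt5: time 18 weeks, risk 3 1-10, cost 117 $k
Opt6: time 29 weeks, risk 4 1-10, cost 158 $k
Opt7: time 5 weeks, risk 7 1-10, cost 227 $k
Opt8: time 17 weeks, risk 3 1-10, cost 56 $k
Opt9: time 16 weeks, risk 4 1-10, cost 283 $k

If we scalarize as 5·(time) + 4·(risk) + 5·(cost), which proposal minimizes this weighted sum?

Opt1: 5·30 + 4·3 + 5·56 = 442
Opt2: 5·15 + 4·3 + 5·175 = 962
Opt3: 5·9 + 4·10 + 5·50 = 335
Opt4: 5·20 + 4·1 + 5·74 = 474
Opt5: 5·18 + 4·3 + 5·117 = 687
Opt6: 5·29 + 4·4 + 5·158 = 951
Opt7: 5·5 + 4·7 + 5·227 = 1188
Opt8: 5·17 + 4·3 + 5·56 = 377
Opt9: 5·16 + 4·4 + 5·283 = 1511
Lowest: Opt3 at 335.

Opt3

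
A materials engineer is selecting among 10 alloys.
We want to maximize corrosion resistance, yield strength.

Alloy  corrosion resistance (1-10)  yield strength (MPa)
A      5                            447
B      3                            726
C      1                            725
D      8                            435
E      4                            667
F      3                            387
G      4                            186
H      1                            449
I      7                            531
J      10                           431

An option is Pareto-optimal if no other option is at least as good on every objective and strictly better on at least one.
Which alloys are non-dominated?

A: dominated by I (corrosion resistance 7≥5, yield strength 531≥447).
B: not dominated (best yield strength).
C: dominated by B (corrosion resistance 3≥1, yield strength 726≥725).
D: not dominated.
E: not dominated.
F: dominated by A (corrosion resistance 5≥3, yield strength 447≥387).
G: dominated by A (corrosion resistance 5≥4, yield strength 447≥186).
H: dominated by B (corrosion resistance 3≥1, yield strength 726≥449).
I: not dominated.
J: not dominated (best corrosion resistance).

B, D, E, I, J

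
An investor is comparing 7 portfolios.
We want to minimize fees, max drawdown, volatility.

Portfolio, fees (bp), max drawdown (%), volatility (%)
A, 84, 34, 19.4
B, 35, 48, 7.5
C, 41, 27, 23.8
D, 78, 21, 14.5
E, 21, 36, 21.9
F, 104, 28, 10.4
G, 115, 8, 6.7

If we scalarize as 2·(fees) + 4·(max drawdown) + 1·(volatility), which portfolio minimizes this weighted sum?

A: 2·84 + 4·34 + 1·19.4 = 323.4
B: 2·35 + 4·48 + 1·7.5 = 269.5
C: 2·41 + 4·27 + 1·23.8 = 213.8
D: 2·78 + 4·21 + 1·14.5 = 254.5
E: 2·21 + 4·36 + 1·21.9 = 207.9
F: 2·104 + 4·28 + 1·10.4 = 330.4
G: 2·115 + 4·8 + 1·6.7 = 268.7
Lowest: E at 207.9.

E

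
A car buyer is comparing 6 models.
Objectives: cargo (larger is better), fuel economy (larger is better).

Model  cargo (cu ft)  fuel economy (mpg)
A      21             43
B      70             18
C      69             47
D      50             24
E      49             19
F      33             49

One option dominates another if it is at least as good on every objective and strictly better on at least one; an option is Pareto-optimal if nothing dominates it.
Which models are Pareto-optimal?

A: dominated by C (cargo 69≥21, fuel economy 47≥43).
B: not dominated (best cargo).
C: not dominated.
D: dominated by C (cargo 69≥50, fuel economy 47≥24).
E: dominated by C (cargo 69≥49, fuel economy 47≥19).
F: not dominated (best fuel economy).

B, C, F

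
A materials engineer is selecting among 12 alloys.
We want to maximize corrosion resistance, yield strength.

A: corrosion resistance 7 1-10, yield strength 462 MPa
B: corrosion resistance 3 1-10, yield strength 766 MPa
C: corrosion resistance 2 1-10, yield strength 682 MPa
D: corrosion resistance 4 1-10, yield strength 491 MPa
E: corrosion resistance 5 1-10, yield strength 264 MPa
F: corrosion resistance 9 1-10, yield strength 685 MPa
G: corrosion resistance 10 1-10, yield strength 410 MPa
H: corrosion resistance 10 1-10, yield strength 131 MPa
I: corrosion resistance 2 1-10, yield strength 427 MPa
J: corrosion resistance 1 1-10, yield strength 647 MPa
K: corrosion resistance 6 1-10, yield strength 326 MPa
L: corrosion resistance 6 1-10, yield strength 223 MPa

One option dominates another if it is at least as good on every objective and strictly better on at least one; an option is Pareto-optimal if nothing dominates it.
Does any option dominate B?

No

A: worse on yield strength (462 vs 766).
C: worse on corrosion resistance (2 vs 3).
D: worse on yield strength (491 vs 766).
E: worse on yield strength (264 vs 766).
F: worse on yield strength (685 vs 766).
G: worse on yield strength (410 vs 766).
H: worse on yield strength (131 vs 766).
I: worse on corrosion resistance (2 vs 3).
J: worse on corrosion resistance (1 vs 3).
K: worse on yield strength (326 vs 766).
L: worse on yield strength (223 vs 766).
No option is at least as good as B on every objective and strictly better on one.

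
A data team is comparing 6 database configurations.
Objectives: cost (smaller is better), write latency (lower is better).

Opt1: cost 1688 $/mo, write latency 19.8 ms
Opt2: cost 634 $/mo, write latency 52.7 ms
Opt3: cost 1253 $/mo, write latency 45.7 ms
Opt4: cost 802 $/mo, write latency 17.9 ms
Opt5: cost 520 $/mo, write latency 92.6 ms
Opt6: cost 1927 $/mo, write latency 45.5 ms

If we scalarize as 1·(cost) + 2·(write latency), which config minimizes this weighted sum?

Opt1: 1·1688 + 2·19.8 = 1727.6
Opt2: 1·634 + 2·52.7 = 739.4
Opt3: 1·1253 + 2·45.7 = 1344.4
Opt4: 1·802 + 2·17.9 = 837.8
Opt5: 1·520 + 2·92.6 = 705.2
Opt6: 1·1927 + 2·45.5 = 2018.0
Lowest: Opt5 at 705.2.

Opt5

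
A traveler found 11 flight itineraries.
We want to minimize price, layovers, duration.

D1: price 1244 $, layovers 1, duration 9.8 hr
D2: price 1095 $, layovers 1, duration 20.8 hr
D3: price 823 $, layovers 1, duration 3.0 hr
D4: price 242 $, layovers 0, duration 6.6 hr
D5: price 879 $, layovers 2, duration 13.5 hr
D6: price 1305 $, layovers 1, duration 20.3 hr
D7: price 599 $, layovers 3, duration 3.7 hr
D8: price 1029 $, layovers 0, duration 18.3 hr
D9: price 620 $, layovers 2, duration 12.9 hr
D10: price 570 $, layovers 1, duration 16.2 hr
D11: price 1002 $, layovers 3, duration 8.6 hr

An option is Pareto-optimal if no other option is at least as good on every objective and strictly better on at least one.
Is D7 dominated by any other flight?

No

D1: worse on price (1244 vs 599).
D2: worse on price (1095 vs 599).
D3: worse on price (823 vs 599).
D4: worse on duration (6.6 vs 3.7).
D5: worse on price (879 vs 599).
D6: worse on price (1305 vs 599).
D8: worse on price (1029 vs 599).
D9: worse on price (620 vs 599).
D10: worse on duration (16.2 vs 3.7).
D11: worse on price (1002 vs 599).
No option is at least as good as D7 on every objective and strictly better on one.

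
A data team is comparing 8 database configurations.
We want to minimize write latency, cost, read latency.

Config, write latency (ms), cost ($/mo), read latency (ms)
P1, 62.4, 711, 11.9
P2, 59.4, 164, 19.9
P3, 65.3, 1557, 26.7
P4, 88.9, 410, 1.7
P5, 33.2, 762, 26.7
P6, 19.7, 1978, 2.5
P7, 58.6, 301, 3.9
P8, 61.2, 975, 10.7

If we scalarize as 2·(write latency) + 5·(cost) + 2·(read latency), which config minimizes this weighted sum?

P1: 2·62.4 + 5·711 + 2·11.9 = 3703.6
P2: 2·59.4 + 5·164 + 2·19.9 = 978.6
P3: 2·65.3 + 5·1557 + 2·26.7 = 7969.0
P4: 2·88.9 + 5·410 + 2·1.7 = 2231.2
P5: 2·33.2 + 5·762 + 2·26.7 = 3929.8
P6: 2·19.7 + 5·1978 + 2·2.5 = 9934.4
P7: 2·58.6 + 5·301 + 2·3.9 = 1630.0
P8: 2·61.2 + 5·975 + 2·10.7 = 5018.8
Lowest: P2 at 978.6.

P2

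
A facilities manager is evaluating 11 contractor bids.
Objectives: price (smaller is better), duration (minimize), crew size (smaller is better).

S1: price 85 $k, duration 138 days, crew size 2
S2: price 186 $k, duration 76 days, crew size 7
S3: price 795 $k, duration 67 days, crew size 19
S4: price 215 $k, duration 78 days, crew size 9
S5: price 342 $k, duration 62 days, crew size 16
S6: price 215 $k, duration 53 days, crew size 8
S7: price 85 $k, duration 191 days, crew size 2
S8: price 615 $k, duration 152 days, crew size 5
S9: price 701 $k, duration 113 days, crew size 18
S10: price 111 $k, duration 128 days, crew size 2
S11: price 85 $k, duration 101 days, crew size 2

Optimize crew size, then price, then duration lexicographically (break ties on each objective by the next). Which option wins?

S11

First minimize crew size: best is 2, kept {S1, S7, S10, S11}.
Then minimize price: best is 85, kept {S1, S7, S11}.
Then minimize duration: best is 101, kept {S11}.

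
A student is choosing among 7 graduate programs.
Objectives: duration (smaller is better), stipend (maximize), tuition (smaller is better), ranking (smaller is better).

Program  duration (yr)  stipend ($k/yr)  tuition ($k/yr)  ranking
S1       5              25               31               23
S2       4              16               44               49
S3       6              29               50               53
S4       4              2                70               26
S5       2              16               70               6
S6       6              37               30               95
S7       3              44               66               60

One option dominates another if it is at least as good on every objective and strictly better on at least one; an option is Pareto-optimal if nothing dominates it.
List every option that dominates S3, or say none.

S1: worse on stipend (25 vs 29).
S2: worse on stipend (16 vs 29).
S4: worse on stipend (2 vs 29).
S5: worse on stipend (16 vs 29).
S6: worse on ranking (95 vs 53).
S7: worse on tuition (66 vs 50).
No option dominates S3.

none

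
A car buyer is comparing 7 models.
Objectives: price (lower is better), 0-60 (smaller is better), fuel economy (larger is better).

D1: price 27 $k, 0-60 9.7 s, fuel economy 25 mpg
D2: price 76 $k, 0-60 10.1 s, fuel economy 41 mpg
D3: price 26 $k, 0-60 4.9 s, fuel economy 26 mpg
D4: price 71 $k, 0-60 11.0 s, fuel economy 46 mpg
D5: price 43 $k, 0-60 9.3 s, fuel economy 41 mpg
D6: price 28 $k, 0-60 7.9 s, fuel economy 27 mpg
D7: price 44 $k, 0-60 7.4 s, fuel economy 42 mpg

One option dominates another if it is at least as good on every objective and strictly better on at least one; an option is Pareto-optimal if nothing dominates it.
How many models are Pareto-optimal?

5

D1: dominated by D3 (price 26≤27, 0-60 4.9≤9.7, fuel economy 26≥25).
D2: dominated by D5 (price 43≤76, 0-60 9.3≤10.1, fuel economy 41≥41).
D3: not dominated (best price).
D4: not dominated (best fuel economy).
D5: not dominated.
D6: not dominated.
D7: not dominated.
Pareto-optimal: D3, D4, D5, D6, D7 → 5.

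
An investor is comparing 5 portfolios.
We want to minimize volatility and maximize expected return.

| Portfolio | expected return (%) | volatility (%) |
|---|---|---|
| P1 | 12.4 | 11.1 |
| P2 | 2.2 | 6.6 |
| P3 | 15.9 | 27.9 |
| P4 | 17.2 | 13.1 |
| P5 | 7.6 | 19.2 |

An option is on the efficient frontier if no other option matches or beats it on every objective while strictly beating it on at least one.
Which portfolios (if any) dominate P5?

P1: expected return 12.4≥7.6, volatility 11.1≤19.2 — dominates P5.
P4: expected return 17.2≥7.6, volatility 13.1≤19.2 — dominates P5.
Others (P2, P3) are each worse than P5 on at least one objective.

P1, P4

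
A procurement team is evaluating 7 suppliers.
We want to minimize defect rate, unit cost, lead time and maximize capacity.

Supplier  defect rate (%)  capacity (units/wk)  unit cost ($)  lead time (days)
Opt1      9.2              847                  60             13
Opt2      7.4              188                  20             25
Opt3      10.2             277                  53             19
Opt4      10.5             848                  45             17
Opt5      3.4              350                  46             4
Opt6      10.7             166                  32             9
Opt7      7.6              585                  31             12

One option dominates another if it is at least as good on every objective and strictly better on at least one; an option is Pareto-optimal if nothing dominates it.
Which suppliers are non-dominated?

Opt1, Opt2, Opt4, Opt5, Opt6, Opt7

Opt1: not dominated.
Opt2: not dominated (best unit cost).
Opt3: dominated by Opt5 (defect rate 3.4≤10.2, capacity 350≥277, unit cost 46≤53, lead time 4≤19).
Opt4: not dominated (best capacity).
Opt5: not dominated (best defect rate).
Opt6: not dominated.
Opt7: not dominated.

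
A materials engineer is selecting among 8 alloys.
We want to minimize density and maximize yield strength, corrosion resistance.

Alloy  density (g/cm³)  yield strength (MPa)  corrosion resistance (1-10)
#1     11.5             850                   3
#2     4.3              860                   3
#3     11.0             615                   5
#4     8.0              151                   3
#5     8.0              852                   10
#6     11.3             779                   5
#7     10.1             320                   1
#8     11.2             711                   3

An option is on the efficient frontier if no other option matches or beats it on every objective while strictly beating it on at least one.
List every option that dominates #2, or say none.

none

#1: worse on density (11.5 vs 4.3).
#3: worse on density (11.0 vs 4.3).
#4: worse on density (8.0 vs 4.3).
#5: worse on density (8.0 vs 4.3).
#6: worse on density (11.3 vs 4.3).
#7: worse on density (10.1 vs 4.3).
#8: worse on density (11.2 vs 4.3).
No option dominates #2.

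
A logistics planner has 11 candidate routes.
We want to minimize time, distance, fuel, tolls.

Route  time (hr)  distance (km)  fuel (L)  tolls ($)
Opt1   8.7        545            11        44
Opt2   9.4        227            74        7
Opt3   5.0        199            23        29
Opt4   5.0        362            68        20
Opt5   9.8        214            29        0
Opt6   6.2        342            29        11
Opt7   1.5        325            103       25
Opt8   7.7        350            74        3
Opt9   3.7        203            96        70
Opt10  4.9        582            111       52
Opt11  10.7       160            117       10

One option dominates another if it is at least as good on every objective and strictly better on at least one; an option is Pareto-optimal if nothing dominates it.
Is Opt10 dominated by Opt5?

No

Opt5 vs Opt10: Opt5 is worse on time (9.8 vs 4.9), so it does not dominate Opt10.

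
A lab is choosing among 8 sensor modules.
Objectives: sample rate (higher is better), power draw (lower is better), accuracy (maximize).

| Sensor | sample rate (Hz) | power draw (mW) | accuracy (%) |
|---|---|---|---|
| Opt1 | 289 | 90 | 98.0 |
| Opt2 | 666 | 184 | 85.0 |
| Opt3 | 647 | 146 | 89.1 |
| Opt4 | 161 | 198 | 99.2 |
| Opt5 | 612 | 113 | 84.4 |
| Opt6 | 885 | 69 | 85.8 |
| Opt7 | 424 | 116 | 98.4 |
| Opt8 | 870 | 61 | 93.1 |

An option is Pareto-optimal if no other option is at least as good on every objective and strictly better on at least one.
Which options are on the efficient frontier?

Opt1, Opt4, Opt6, Opt7, Opt8

Opt1: not dominated.
Opt2: dominated by Opt6 (sample rate 885≥666, power draw 69≤184, accuracy 85.8≥85.0).
Opt3: dominated by Opt8 (sample rate 870≥647, power draw 61≤146, accuracy 93.1≥89.1).
Opt4: not dominated (best accuracy).
Opt5: dominated by Opt6 (sample rate 885≥612, power draw 69≤113, accuracy 85.8≥84.4).
Opt6: not dominated (best sample rate).
Opt7: not dominated.
Opt8: not dominated (best power draw).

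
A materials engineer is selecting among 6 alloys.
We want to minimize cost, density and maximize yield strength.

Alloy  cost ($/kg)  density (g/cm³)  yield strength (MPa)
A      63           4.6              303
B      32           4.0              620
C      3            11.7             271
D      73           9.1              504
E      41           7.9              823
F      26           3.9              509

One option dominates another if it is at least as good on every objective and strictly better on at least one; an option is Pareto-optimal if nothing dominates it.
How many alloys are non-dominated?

A: dominated by B (cost 32≤63, density 4.0≤4.6, yield strength 620≥303).
B: not dominated.
C: not dominated (best cost).
D: dominated by B (cost 32≤73, density 4.0≤9.1, yield strength 620≥504).
E: not dominated (best yield strength).
F: not dominated (best density).
Pareto-optimal: B, C, E, F → 4.

4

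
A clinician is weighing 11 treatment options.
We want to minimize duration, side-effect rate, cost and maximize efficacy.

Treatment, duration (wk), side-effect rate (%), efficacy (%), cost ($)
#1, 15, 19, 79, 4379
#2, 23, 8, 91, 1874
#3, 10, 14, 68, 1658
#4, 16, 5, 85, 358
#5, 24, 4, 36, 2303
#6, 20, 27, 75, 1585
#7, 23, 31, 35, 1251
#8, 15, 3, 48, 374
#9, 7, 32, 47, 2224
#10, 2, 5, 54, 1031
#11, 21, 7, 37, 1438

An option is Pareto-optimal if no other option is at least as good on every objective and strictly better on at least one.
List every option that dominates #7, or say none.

#4: duration 16≤23, side-effect rate 5≤31, efficacy 85≥35, cost 358≤1251 — dominates #7.
#8: duration 15≤23, side-effect rate 3≤31, efficacy 48≥35, cost 374≤1251 — dominates #7.
#10: duration 2≤23, side-effect rate 5≤31, efficacy 54≥35, cost 1031≤1251 — dominates #7.
Others (#1, #2, #3, #5, #6, #9, #11) are each worse than #7 on at least one objective.

#4, #8, #10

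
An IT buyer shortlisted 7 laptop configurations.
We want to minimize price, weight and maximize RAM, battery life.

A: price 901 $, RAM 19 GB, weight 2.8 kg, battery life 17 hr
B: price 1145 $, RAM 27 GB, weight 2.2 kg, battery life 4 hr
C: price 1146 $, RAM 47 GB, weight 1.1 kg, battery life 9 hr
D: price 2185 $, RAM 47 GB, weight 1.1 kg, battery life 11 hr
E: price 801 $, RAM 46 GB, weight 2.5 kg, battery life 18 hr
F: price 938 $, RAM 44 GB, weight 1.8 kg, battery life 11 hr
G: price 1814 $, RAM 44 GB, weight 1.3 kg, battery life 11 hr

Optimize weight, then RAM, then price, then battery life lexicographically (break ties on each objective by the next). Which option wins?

First minimize weight: best is 1.1, kept {C, D}.
Then maximize RAM: best is 47, kept {C, D}.
Then minimize price: best is 1146, kept {C}.

C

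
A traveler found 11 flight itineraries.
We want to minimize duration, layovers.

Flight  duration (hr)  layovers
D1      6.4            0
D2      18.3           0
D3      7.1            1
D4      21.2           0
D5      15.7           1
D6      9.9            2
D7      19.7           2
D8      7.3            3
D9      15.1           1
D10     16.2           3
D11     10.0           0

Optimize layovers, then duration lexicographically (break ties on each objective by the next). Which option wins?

D1

First minimize layovers: best is 0, kept {D1, D2, D4, D11}.
Then minimize duration: best is 6.4, kept {D1}.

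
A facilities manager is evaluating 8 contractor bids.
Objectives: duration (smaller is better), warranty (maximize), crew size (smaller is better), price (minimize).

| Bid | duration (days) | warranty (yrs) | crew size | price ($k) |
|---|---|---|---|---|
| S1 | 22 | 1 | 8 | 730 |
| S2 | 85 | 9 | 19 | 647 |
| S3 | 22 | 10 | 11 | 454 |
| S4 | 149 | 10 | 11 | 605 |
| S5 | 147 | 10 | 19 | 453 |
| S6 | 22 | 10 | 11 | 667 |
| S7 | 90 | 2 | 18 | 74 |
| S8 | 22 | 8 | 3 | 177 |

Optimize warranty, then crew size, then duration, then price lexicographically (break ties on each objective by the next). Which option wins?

First maximize warranty: best is 10, kept {S3, S4, S5, S6}.
Then minimize crew size: best is 11, kept {S3, S4, S6}.
Then minimize duration: best is 22, kept {S3, S6}.
Then minimize price: best is 454, kept {S3}.

S3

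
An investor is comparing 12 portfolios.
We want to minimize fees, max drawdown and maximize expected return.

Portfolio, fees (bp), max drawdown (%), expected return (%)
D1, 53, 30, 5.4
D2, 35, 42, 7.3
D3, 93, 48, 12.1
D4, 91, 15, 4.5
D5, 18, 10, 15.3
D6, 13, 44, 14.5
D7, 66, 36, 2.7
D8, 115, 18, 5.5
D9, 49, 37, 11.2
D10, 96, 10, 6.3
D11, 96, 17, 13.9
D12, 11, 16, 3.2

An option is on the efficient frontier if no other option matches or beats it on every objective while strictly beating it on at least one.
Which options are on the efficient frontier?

D1: dominated by D5 (fees 18≤53, max drawdown 10≤30, expected return 15.3≥5.4).
D2: dominated by D5 (fees 18≤35, max drawdown 10≤42, expected return 15.3≥7.3).
D3: dominated by D5 (fees 18≤93, max drawdown 10≤48, expected return 15.3≥12.1).
D4: dominated by D5 (fees 18≤91, max drawdown 10≤15, expected return 15.3≥4.5).
D5: not dominated (best expected return).
D6: not dominated.
D7: dominated by D1 (fees 53≤66, max drawdown 30≤36, expected return 5.4≥2.7).
D8: dominated by D5 (fees 18≤115, max drawdown 10≤18, expected return 15.3≥5.5).
D9: dominated by D5 (fees 18≤49, max drawdown 10≤37, expected return 15.3≥11.2).
D10: dominated by D5 (fees 18≤96, max drawdown 10≤10, expected return 15.3≥6.3).
D11: dominated by D5 (fees 18≤96, max drawdown 10≤17, expected return 15.3≥13.9).
D12: not dominated (best fees).

D5, D6, D12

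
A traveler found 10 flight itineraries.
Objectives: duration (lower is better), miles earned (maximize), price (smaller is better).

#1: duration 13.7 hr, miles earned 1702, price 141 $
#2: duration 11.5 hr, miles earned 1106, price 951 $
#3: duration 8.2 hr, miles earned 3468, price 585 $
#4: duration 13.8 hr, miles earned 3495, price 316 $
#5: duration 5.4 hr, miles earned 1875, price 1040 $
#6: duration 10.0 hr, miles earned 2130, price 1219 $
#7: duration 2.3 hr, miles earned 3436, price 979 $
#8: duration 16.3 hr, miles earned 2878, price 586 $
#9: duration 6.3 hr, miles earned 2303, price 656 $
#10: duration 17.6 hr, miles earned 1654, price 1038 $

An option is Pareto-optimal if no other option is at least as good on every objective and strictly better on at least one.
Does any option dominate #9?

#1: worse on duration (13.7 vs 6.3).
#2: worse on duration (11.5 vs 6.3).
#3: worse on duration (8.2 vs 6.3).
#4: worse on duration (13.8 vs 6.3).
#5: worse on miles earned (1875 vs 2303).
#6: worse on duration (10.0 vs 6.3).
#7: worse on price (979 vs 656).
#8: worse on duration (16.3 vs 6.3).
#10: worse on duration (17.6 vs 6.3).
No option is at least as good as #9 on every objective and strictly better on one.

No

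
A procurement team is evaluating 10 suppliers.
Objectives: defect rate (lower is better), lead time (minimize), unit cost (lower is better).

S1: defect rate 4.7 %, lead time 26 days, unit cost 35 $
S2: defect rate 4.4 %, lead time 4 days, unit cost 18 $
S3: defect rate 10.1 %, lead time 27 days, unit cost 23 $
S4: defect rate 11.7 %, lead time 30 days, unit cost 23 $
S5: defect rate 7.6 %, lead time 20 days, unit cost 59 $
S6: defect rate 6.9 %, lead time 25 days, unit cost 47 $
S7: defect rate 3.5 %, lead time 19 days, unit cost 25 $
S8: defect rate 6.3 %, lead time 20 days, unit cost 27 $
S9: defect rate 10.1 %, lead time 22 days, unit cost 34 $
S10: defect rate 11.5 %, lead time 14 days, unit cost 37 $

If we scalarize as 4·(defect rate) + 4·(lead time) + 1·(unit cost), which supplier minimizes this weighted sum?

S1: 4·4.7 + 4·26 + 1·35 = 157.8
S2: 4·4.4 + 4·4 + 1·18 = 51.6
S3: 4·10.1 + 4·27 + 1·23 = 171.4
S4: 4·11.7 + 4·30 + 1·23 = 189.8
S5: 4·7.6 + 4·20 + 1·59 = 169.4
S6: 4·6.9 + 4·25 + 1·47 = 174.6
S7: 4·3.5 + 4·19 + 1·25 = 115.0
S8: 4·6.3 + 4·20 + 1·27 = 132.2
S9: 4·10.1 + 4·22 + 1·34 = 162.4
S10: 4·11.5 + 4·14 + 1·37 = 139.0
Lowest: S2 at 51.6.

S2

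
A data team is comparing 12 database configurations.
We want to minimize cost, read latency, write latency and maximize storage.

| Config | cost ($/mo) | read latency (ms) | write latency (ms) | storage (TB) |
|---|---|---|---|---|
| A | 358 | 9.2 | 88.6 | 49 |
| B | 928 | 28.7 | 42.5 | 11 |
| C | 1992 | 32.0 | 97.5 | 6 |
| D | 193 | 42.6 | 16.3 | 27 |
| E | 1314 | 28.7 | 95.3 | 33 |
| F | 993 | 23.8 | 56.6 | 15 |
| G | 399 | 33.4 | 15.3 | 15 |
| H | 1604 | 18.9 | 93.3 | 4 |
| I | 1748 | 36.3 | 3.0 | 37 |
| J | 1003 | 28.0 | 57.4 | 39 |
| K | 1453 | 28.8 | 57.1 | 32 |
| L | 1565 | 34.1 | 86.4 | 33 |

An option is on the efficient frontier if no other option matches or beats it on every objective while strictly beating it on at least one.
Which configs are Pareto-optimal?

A, B, D, F, G, I, J, K

A: not dominated (best read latency).
B: not dominated.
C: dominated by A (cost 358≤1992, read latency 9.2≤32.0, write latency 88.6≤97.5, storage 49≥6).
D: not dominated (best cost).
E: dominated by A (cost 358≤1314, read latency 9.2≤28.7, write latency 88.6≤95.3, storage 49≥33).
F: not dominated.
G: not dominated.
H: dominated by A (cost 358≤1604, read latency 9.2≤18.9, write latency 88.6≤93.3, storage 49≥4).
I: not dominated (best write latency).
J: not dominated.
K: not dominated.
L: dominated by J (cost 1003≤1565, read latency 28.0≤34.1, write latency 57.4≤86.4, storage 39≥33).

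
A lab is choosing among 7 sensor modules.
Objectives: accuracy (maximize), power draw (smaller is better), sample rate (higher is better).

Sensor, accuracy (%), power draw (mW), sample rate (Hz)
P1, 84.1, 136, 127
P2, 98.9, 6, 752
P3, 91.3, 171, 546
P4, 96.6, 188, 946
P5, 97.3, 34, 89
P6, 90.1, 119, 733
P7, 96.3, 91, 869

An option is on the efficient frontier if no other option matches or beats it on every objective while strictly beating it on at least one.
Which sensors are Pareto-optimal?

P1: dominated by P2 (accuracy 98.9≥84.1, power draw 6≤136, sample rate 752≥127).
P2: not dominated (best accuracy).
P3: dominated by P2 (accuracy 98.9≥91.3, power draw 6≤171, sample rate 752≥546).
P4: not dominated (best sample rate).
P5: dominated by P2 (accuracy 98.9≥97.3, power draw 6≤34, sample rate 752≥89).
P6: dominated by P2 (accuracy 98.9≥90.1, power draw 6≤119, sample rate 752≥733).
P7: not dominated.

P2, P4, P7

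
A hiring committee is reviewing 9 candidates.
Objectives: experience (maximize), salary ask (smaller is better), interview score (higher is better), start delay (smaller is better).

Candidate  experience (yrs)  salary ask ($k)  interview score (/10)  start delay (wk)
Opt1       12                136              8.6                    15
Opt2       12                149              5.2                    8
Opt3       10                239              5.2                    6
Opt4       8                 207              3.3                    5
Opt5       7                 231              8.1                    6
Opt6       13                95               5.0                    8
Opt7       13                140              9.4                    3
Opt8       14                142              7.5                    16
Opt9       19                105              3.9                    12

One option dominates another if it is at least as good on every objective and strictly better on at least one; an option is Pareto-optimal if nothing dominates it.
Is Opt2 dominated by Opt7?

Yes

Opt7 vs Opt2: experience 13≥12, salary ask 140≤149, interview score 9.4≥5.2, start delay 3≤8 — Opt7 is at least as good on every objective with at least one strict improvement.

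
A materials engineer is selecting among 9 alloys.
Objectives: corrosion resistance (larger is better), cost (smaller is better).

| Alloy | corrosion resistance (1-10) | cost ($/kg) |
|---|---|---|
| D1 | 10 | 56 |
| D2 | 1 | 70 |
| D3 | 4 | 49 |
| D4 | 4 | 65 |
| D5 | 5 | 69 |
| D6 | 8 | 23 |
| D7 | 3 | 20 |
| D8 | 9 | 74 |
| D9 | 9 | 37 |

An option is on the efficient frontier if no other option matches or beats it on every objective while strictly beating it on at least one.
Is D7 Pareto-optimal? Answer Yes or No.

Yes

D1: worse on cost (56 vs 20).
D2: worse on corrosion resistance (1 vs 3).
D3: worse on cost (49 vs 20).
D4: worse on cost (65 vs 20).
D5: worse on cost (69 vs 20).
D6: worse on cost (23 vs 20).
D8: worse on cost (74 vs 20).
D9: worse on cost (37 vs 20).
No option is at least as good as D7 on every objective and strictly better on one.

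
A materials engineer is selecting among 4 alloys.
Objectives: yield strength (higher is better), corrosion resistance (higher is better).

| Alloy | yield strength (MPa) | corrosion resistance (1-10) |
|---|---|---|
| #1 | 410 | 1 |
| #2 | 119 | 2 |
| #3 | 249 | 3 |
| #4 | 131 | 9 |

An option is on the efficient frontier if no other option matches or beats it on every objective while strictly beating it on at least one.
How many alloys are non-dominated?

#1: not dominated (best yield strength).
#2: dominated by #3 (yield strength 249≥119, corrosion resistance 3≥2).
#3: not dominated.
#4: not dominated (best corrosion resistance).
Pareto-optimal: #1, #3, #4 → 3.

3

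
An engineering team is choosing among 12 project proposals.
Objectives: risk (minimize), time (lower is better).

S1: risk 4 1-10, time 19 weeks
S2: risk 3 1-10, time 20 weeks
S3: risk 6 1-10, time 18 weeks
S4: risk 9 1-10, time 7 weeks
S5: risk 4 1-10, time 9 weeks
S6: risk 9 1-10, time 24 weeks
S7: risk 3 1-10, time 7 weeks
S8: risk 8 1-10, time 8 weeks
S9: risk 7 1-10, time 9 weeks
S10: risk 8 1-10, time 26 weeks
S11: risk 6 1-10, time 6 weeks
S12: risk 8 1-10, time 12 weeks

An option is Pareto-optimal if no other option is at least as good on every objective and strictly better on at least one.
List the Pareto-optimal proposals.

S7, S11

S1: dominated by S5 (risk 4≤4, time 9≤19).
S2: dominated by S7 (risk 3≤3, time 7≤20).
S3: dominated by S5 (risk 4≤6, time 9≤18).
S4: dominated by S7 (risk 3≤9, time 7≤7).
S5: dominated by S7 (risk 3≤4, time 7≤9).
S6: dominated by S1 (risk 4≤9, time 19≤24).
S7: not dominated.
S8: dominated by S7 (risk 3≤8, time 7≤8).
S9: dominated by S5 (risk 4≤7, time 9≤9).
S10: dominated by S1 (risk 4≤8, time 19≤26).
S11: not dominated (best time).
S12: dominated by S5 (risk 4≤8, time 9≤12).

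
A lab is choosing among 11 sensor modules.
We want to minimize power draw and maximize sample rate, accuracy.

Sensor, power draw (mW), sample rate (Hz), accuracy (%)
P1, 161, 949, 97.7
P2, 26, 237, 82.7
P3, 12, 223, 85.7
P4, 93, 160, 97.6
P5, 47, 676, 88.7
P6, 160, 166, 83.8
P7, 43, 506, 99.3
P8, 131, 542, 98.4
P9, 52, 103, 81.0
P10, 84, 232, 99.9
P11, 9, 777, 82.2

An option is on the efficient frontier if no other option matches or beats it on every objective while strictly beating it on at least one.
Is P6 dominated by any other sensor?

P3 vs P6: power draw 12≤160, sample rate 223≥166, accuracy 85.7≥83.8 — P3 is at least as good on every objective and strictly better on at least one, so P3 dominates P6.

Yes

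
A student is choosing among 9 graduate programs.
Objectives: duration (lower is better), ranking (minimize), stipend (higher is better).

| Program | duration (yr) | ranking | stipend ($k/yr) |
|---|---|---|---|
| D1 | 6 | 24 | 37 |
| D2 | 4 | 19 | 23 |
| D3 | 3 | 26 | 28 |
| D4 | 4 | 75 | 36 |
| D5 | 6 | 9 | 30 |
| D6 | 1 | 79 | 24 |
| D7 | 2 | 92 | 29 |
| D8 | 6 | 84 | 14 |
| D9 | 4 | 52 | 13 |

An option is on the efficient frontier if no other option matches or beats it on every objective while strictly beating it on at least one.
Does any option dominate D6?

No

D1: worse on duration (6 vs 1).
D2: worse on duration (4 vs 1).
D3: worse on duration (3 vs 1).
D4: worse on duration (4 vs 1).
D5: worse on duration (6 vs 1).
D7: worse on duration (2 vs 1).
D8: worse on duration (6 vs 1).
D9: worse on duration (4 vs 1).
No option is at least as good as D6 on every objective and strictly better on one.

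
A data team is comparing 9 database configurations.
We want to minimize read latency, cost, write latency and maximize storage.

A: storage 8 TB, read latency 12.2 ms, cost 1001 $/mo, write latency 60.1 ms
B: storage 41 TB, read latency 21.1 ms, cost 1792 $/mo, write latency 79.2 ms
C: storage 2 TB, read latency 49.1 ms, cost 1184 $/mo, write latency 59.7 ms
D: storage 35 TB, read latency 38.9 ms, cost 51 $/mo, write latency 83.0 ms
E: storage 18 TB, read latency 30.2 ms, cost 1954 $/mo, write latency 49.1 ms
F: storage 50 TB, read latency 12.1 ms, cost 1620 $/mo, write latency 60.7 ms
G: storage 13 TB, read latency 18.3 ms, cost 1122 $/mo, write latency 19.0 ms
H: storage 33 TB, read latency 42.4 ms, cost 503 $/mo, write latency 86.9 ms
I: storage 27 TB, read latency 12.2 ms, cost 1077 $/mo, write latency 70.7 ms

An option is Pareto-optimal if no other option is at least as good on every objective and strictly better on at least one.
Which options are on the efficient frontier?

A: not dominated.
B: dominated by F (storage 50≥41, read latency 12.1≤21.1, cost 1620≤1792, write latency 60.7≤79.2).
C: dominated by G (storage 13≥2, read latency 18.3≤49.1, cost 1122≤1184, write latency 19.0≤59.7).
D: not dominated (best cost).
E: not dominated.
F: not dominated (best storage).
G: not dominated (best write latency).
H: dominated by D (storage 35≥33, read latency 38.9≤42.4, cost 51≤503, write latency 83.0≤86.9).
I: not dominated.

A, D, E, F, G, I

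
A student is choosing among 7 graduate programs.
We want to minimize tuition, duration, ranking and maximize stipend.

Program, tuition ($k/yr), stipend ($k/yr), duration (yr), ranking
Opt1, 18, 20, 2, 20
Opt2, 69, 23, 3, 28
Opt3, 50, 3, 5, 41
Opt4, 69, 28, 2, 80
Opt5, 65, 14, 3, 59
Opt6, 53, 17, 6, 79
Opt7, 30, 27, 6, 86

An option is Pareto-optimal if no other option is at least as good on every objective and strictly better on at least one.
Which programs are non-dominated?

Opt1, Opt2, Opt4, Opt7

Opt1: not dominated (best tuition).
Opt2: not dominated.
Opt3: dominated by Opt1 (tuition 18≤50, stipend 20≥3, duration 2≤5, ranking 20≤41).
Opt4: not dominated (best stipend).
Opt5: dominated by Opt1 (tuition 18≤65, stipend 20≥14, duration 2≤3, ranking 20≤59).
Opt6: dominated by Opt1 (tuition 18≤53, stipend 20≥17, duration 2≤6, ranking 20≤79).
Opt7: not dominated.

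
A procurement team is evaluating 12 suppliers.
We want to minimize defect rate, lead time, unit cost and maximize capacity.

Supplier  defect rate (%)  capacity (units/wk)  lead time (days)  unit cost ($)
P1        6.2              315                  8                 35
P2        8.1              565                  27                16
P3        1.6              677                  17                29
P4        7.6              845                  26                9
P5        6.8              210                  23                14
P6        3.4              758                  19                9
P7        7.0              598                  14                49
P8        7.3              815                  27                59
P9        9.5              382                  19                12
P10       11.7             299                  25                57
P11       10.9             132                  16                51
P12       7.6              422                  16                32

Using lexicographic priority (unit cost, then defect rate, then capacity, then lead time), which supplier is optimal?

P6

First minimize unit cost: best is 9, kept {P4, P6}.
Then minimize defect rate: best is 3.4, kept {P6}.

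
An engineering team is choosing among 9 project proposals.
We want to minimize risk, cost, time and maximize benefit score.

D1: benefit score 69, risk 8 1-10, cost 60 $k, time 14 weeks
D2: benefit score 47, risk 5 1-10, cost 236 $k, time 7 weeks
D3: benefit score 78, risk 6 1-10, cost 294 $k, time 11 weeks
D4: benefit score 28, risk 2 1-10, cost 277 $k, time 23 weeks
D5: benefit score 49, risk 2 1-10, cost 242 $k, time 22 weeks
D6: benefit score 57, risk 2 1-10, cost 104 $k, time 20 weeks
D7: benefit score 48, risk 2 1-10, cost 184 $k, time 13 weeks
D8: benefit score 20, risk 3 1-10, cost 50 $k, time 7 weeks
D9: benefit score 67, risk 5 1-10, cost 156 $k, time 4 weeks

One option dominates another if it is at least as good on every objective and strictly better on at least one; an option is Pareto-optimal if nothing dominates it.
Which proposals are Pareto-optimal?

D1: not dominated.
D2: dominated by D9 (benefit score 67≥47, risk 5≤5, cost 156≤236, time 4≤7).
D3: not dominated (best benefit score).
D4: dominated by D5 (benefit score 49≥28, risk 2≤2, cost 242≤277, time 22≤23).
D5: dominated by D6 (benefit score 57≥49, risk 2≤2, cost 104≤242, time 20≤22).
D6: not dominated.
D7: not dominated.
D8: not dominated (best cost).
D9: not dominated (best time).

D1, D3, D6, D7, D8, D9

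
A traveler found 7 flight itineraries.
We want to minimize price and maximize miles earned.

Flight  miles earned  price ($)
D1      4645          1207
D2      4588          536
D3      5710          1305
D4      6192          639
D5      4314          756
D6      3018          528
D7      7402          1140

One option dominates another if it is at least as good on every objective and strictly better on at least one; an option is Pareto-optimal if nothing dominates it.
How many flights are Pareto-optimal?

4

D1: dominated by D4 (miles earned 6192≥4645, price 639≤1207).
D2: not dominated.
D3: dominated by D4 (miles earned 6192≥5710, price 639≤1305).
D4: not dominated.
D5: dominated by D2 (miles earned 4588≥4314, price 536≤756).
D6: not dominated (best price).
D7: not dominated (best miles earned).
Pareto-optimal: D2, D4, D6, D7 → 4.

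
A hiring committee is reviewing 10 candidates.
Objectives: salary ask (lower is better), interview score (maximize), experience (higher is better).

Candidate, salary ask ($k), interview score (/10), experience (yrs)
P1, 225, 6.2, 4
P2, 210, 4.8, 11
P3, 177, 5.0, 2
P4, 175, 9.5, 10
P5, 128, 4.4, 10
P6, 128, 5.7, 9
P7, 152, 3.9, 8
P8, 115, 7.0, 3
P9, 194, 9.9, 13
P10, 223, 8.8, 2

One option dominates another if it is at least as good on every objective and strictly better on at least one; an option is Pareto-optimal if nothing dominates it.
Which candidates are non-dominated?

P1: dominated by P4 (salary ask 175≤225, interview score 9.5≥6.2, experience 10≥4).
P2: dominated by P9 (salary ask 194≤210, interview score 9.9≥4.8, experience 13≥11).
P3: dominated by P4 (salary ask 175≤177, interview score 9.5≥5.0, experience 10≥2).
P4: not dominated.
P5: not dominated.
P6: not dominated.
P7: dominated by P5 (salary ask 128≤152, interview score 4.4≥3.9, experience 10≥8).
P8: not dominated (best salary ask).
P9: not dominated (best interview score).
P10: dominated by P4 (salary ask 175≤223, interview score 9.5≥8.8, experience 10≥2).

P4, P5, P6, P8, P9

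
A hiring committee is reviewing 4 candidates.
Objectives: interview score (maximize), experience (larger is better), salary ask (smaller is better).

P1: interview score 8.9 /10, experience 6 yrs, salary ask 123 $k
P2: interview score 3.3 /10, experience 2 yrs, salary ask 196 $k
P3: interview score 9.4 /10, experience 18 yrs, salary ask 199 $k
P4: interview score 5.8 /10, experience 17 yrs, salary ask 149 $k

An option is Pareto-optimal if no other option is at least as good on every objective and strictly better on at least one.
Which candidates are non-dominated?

P1: not dominated (best salary ask).
P2: dominated by P1 (interview score 8.9≥3.3, experience 6≥2, salary ask 123≤196).
P3: not dominated (best interview score).
P4: not dominated.

P1, P3, P4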